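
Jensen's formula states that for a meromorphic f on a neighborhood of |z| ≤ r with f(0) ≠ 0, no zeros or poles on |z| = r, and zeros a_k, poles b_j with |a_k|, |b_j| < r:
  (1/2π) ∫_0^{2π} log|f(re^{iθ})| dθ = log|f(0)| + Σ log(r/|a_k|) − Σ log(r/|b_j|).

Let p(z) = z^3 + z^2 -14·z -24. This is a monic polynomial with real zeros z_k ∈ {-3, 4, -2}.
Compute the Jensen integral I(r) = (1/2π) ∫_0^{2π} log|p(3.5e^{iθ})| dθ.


Zeros: -3, -2, 4; r = 3.5.
Inside |z| < r: -3, -2. Outside (|z| ≥ r): 4.
p(0) = -24, so log|p(0)| = log(24) = 3.1781.
Apply Jensen: I(r) = log|p(0)| + Σ_k log(r/|z_k|), summed over zeros inside |z| < r.
  log(r/|z_k|) for z_k = -3: log(3.5/3) = 0.1542
  log(r/|z_k|) for z_k = -2: log(3.5/2) = 0.5596
  Outside zeros (4) contribute nothing to the Jensen sum.
Sum over inside zeros: 0.7138.
I(r) = log|p(0)| + (inside sum) = 3.1781 + 0.7138 = 3.8918.
Note: since some zeros are outside |z| ≤ r, the simplified n·log(r) form does NOT apply — only the inside zeros contribute.

I(r) ≈ 3.8918.


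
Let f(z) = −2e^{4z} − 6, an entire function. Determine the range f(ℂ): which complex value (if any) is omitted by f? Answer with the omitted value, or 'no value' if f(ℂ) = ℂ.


Little Picard bounds the complement of f(ℂ) to at most one point.
e^{4z} is never zero on ℂ, so -2·e^{4z} takes every value in ℂ ∖ {0}. Adding -6 shifts the range to ℂ ∖ {-6}. Thus f omits exactly the value -6.

Omitted value: -6.


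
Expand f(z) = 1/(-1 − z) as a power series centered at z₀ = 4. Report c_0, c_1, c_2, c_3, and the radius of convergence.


Let w = z − z₀, so z = z₀ + w.
Then -1 − z = -1 − (z₀ + w) = (-1 − z₀) − w = -5 − w.
f(z) = 1/(-5 − w) = (1/(-5)) · 1/(1 − w/(-5)) = Σ_{n≥0} w^n / (-5)^(n+1).
So c_n = 1/(-5)^(n+1):
  c_0 = 1/(-5)^1 = -1/5.
  c_1 = 1/(-5)^2 = 1/25.
  c_2 = 1/(-5)^3 = -1/125.
  c_3 = 1/(-5)^4 = 1/625.
The series is valid for |w/d| < 1, i.e. |z − z₀| < |d|.
Radius of convergence: R = |-1 − z₀| = |-5| = 5 (distance from z₀ to the singularity z = -1).

c_0 = -1/5, c_1 = 1/25, c_2 = -1/125, c_3 = 1/625; R = 5.


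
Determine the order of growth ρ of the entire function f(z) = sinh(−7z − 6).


sinh(w) is a linear combination of e^{iw} and e^{−iw} (or e^w, e^{−w} in the hyperbolic case), so |sinh(w)| ≤ e^{|w|}. With w = −7z − 6, |w| ≤ 7|z| + 6 = 7r + 6 on |z| = r, giving M(r) ≤ e^{7r + 6}, so ρ ≤ 1. On a suitable ray (z = it for sin/cos; z = t for sinh/cosh, t real → ∞), |sinh(−7z − 6)| grows like e^{7|t|}/2, so ρ ≥ 1. Hence ρ = 1.
Therefore ρ = 1.

Order ρ = 1.


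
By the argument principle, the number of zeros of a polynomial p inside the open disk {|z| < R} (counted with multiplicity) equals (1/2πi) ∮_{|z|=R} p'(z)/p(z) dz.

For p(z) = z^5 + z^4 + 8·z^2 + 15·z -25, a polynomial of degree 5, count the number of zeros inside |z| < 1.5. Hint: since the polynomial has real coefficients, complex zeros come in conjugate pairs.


The zeros of p are: 1, (-2 + 1i), (-2 - 1i), (1 + 2i), (1 - 2i).
Their magnitudes are: 1, 2.236, 2.236, 2.236, 2.236.
Zeros with |z| < R = 1.5: 1.
Count = 1.
By the argument principle, (1/2πi) ∮_{|z|=R} p'(z)/p(z) dz equals exactly this count.

Number of zeros inside |z| < 1.5: 1.


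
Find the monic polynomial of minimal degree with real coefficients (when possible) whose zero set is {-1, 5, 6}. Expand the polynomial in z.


The polynomial is p(z) = ∏_{α ∈ S} (z − α), where S = {-1, 5, 6}.
Expanding the product yields: p(z) = z^3 -10·z^2 + 19·z + 30.
The resulting polynomial has degree 3 and real coefficients as required.

p(z) = z^3 -10·z^2 + 19·z + 30.


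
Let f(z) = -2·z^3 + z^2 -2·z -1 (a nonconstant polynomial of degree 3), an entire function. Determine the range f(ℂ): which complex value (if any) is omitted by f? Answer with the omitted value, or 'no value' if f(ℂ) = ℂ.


Little Picard bounds the complement of f(ℂ) to at most one point.
For every w ∈ ℂ, the equation p(z) − w = 0 is a nonconstant polynomial in z and hence has at least one root by the fundamental theorem of algebra. So p is surjective onto ℂ, omitting no value.

Omitted value: no value.


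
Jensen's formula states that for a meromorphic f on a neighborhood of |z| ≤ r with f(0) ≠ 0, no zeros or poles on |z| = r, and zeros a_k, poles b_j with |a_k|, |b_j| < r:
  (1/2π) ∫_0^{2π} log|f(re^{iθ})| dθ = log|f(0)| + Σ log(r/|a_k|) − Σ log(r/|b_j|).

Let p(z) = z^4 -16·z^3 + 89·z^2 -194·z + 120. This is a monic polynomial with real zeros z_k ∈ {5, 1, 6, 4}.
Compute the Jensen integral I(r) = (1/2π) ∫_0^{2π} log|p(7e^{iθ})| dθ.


Zeros: 1, 4, 5, 6; r = 7.
Inside |z| < r: 1, 4, 5, 6. Outside (|z| ≥ r): ∅.
p(0) = 120, so log|p(0)| = log(120) = 4.7875.
Apply Jensen: I(r) = log|p(0)| + Σ_k log(r/|z_k|), summed over zeros inside |z| < r.
  log(r/|z_k|) for z_k = 5: log(7/5) = 0.3365
  log(r/|z_k|) for z_k = 1: log(7/1) = 1.9459
  log(r/|z_k|) for z_k = 6: log(7/6) = 0.1542
  log(r/|z_k|) for z_k = 4: log(7/4) = 0.5596
Sum over inside zeros: 2.9961.
I(r) = log|p(0)| + (inside sum) = 4.7875 + 2.9961 = 7.7836.
Closed form (all zeros inside, monic): I(r) = n·log(r) = 4·log(7) = 7.7836. ✓

I(r) ≈ 7.7836.


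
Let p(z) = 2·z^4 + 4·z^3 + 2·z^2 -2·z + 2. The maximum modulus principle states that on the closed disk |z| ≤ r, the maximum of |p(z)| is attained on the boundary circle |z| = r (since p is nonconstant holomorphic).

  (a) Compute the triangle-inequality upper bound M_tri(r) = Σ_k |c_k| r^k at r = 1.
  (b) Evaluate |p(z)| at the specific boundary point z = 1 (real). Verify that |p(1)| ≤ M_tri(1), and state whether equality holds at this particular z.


Coefficients: c_0 = 2, c_1 = -2, c_2 = 2, c_3 = 4, c_4 = 2. Radius r = 1.
Part (a). Triangle bound: M_tri(r) = Σ_k |c_k| r^k
  = |2|·1^0 + |-2|·1^1 + |2|·1^2 + |4|·1^3 + |2|·1^4
  = 2 + 2 + 2 + 4 + 2 = 12.
This bounds M(r) := max_{|z|=r} |p(z)| from above; equality holds iff all terms c_k z^k can be made to align in phase at a single z on |z|=r.
Part (b). At z = 1 (real, on the circle |z| = r):
  p(1) = (2)·1^0 + (-2)·1^1 + (2)·1^2 + (4)·1^3 + (2)·1^4 = 8.
  |p(1)| = 8.
Check: |p(1)| = 8 ≤ 12 = M_tri(1). ✓ Equality does not hold at z = 1 (the coefficients have mixed signs, so the terms do not all align in phase there).

M_tri(1) = 12; |p(1)| = 8; equality at z=1: no.


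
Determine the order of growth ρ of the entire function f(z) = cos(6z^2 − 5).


Write cos(w) = (e^{iw} ± e^{−iw})/(2 or 2i), so |cos(w)| ≤ e^{|w|}. With w = 6z^2 − 5, |w| ≤ 6r^2 + 5 on |z|=r, giving M(r) ≤ e^{6r^2 + 5} and ρ ≤ 2. For the lower bound, choose z on |z|=r with 6z^2 purely imaginary of modulus 6r^2; then |cos(6z^2 − 5)| grows like e^{6r^2}/2, so ρ ≥ 2. Hence ρ = 2.
Therefore ρ = 2.

Order ρ = 2.


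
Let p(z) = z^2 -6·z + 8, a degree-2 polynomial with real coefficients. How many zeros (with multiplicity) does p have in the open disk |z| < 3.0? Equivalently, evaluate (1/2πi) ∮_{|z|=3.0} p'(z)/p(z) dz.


The zeros of p are: 2, 4.
Their magnitudes are: 2, 4.
Zeros with |z| < R = 3.0: 2.
Count = 1.
By the argument principle, (1/2πi) ∮_{|z|=R} p'(z)/p(z) dz equals exactly this count.

Number of zeros inside |z| < 3.0: 1.


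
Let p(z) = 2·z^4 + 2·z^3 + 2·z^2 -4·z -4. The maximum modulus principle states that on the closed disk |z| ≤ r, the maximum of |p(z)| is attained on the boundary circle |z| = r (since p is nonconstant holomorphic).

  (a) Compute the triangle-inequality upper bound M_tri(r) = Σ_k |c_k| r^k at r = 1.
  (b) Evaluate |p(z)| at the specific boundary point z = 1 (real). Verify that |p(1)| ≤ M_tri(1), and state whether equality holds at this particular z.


Coefficients: c_0 = -4, c_1 = -4, c_2 = 2, c_3 = 2, c_4 = 2. Radius r = 1.
Part (a). Triangle bound: M_tri(r) = Σ_k |c_k| r^k
  = |-4|·1^0 + |-4|·1^1 + |2|·1^2 + |2|·1^3 + |2|·1^4
  = 4 + 4 + 2 + 2 + 2 = 14.
This bounds M(r) := max_{|z|=r} |p(z)| from above; equality holds iff all terms c_k z^k can be made to align in phase at a single z on |z|=r.
Part (b). At z = 1 (real, on the circle |z| = r):
  p(1) = (-4)·1^0 + (-4)·1^1 + (2)·1^2 + (2)·1^3 + (2)·1^4 = -2.
  |p(1)| = 2.
Check: |p(1)| = 2 ≤ 14 = M_tri(1). ✓ Equality does not hold at z = 1 (the coefficients have mixed signs, so the terms do not all align in phase there).

M_tri(1) = 14; |p(1)| = 2; equality at z=1: no.


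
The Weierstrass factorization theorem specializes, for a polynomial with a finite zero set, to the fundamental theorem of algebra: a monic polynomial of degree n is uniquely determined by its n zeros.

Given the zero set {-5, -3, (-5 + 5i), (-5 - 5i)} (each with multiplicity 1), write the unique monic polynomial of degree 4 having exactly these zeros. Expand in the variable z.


The polynomial is p(z) = ∏_{α ∈ S} (z − α), where S = {-5, -3, (-5 + 5i), (-5 - 5i)}.
Expanding the product yields: p(z) = z^4 + 18·z^3 + 145·z^2 + 550·z + 750.
Note conjugate pairs combine to real quadratics: (z − (-5+5i))(z − (-5−5i)) = z² + 10z + 50.
The resulting polynomial has degree 4 and real coefficients as required.

p(z) = z^4 + 18·z^3 + 145·z^2 + 550·z + 750.


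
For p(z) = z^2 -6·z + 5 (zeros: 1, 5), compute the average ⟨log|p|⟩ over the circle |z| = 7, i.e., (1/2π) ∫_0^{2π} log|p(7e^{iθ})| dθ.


Zeros: 1, 5; r = 7.
Inside |z| < r: 1, 5. Outside (|z| ≥ r): ∅.
p(0) = 5, so log|p(0)| = log(5) = 1.6094.
Apply Jensen: I(r) = log|p(0)| + Σ_k log(r/|z_k|), summed over zeros inside |z| < r.
  log(r/|z_k|) for z_k = 1: log(7/1) = 1.9459
  log(r/|z_k|) for z_k = 5: log(7/5) = 0.3365
Sum over inside zeros: 2.2824.
I(r) = log|p(0)| + (inside sum) = 1.6094 + 2.2824 = 3.8918.
Closed form (all zeros inside, monic): I(r) = n·log(r) = 2·log(7) = 3.8918. ✓

I(r) ≈ 3.8918.


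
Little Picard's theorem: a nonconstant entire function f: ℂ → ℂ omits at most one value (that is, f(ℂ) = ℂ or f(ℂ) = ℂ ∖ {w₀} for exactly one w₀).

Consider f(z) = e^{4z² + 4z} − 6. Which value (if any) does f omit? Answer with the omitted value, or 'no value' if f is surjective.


Little Picard bounds the complement of f(ℂ) to at most one point.
The exponent g(z) = 4z² + 4z is a nonconstant polynomial, hence surjective onto ℂ. So e^{g(z)} takes every value in {e^w : w ∈ ℂ} = ℂ ∖ {0}. Adding -6 shifts the range to ℂ ∖ {-6}. f omits exactly -6.

Omitted value: -6.


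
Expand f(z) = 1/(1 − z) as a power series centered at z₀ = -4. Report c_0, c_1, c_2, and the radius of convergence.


Let w = z − z₀, so z = z₀ + w.
Then 1 − z = 1 − (z₀ + w) = (1 − z₀) − w = 5 − w.
f(z) = 1/(5 − w) = (1/(5)) · 1/(1 − w/(5)) = Σ_{n≥0} w^n / (5)^(n+1).
So c_n = 1/(5)^(n+1):
  c_0 = 1/(5)^1 = 1/5.
  c_1 = 1/(5)^2 = 1/25.
  c_2 = 1/(5)^3 = 1/125.
The series is valid for |w/d| < 1, i.e. |z − z₀| < |d|.
Radius of convergence: R = |1 − z₀| = |5| = 5 (distance from z₀ to the singularity z = 1).

c_0 = 1/5, c_1 = 1/25, c_2 = 1/125; R = 5.


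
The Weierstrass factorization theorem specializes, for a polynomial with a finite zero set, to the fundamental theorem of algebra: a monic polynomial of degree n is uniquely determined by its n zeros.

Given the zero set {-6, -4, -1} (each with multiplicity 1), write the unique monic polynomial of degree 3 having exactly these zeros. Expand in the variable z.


The polynomial is p(z) = ∏_{α ∈ S} (z − α), where S = {-6, -4, -1}.
Expanding the product yields: p(z) = z^3 + 11·z^2 + 34·z + 24.
The resulting polynomial has degree 3 and real coefficients as required.

p(z) = z^3 + 11·z^2 + 34·z + 24.


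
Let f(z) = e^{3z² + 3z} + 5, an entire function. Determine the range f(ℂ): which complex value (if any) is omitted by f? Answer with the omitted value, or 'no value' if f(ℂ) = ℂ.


Little Picard bounds the complement of f(ℂ) to at most one point.
The exponent g(z) = 3z² + 3z is a nonconstant polynomial, hence surjective onto ℂ. So e^{g(z)} takes every value in {e^w : w ∈ ℂ} = ℂ ∖ {0}. Adding 5 shifts the range to ℂ ∖ {5}. f omits exactly 5.

Omitted value: 5.


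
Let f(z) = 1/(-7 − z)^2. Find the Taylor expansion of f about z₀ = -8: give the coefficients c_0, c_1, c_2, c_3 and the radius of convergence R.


Let w = z − z₀, so z = z₀ + w.
Then -7 − z = -7 − (z₀ + w) = (-7 − z₀) − w = 1 − w.
f(z) = 1/(1 − w)^2 = (1/(1)^2) · (1 − w/(1))^{−2}.
By the binomial series (1−u)^{−2} = Σ_{n≥0} C(n+1, 1) u^n for |u|<1, with u = w/(1):
  c_n = C(n+1, 1) / (1)^(n+2).
  c_0 = 1/(1)^2 = 1.
  c_1 = 2/(1)^3 = 2.
  c_2 = 3/(1)^4 = 3.
  c_3 = 4/(1)^5 = 4.
The series is valid for |w/d| < 1, i.e. |z − z₀| < |d|.
Radius of convergence: R = |-7 − z₀| = |1| = 1 (distance from z₀ to the singularity z = -7).

c_0 = 1, c_1 = 2, c_2 = 3, c_3 = 4; R = 1.


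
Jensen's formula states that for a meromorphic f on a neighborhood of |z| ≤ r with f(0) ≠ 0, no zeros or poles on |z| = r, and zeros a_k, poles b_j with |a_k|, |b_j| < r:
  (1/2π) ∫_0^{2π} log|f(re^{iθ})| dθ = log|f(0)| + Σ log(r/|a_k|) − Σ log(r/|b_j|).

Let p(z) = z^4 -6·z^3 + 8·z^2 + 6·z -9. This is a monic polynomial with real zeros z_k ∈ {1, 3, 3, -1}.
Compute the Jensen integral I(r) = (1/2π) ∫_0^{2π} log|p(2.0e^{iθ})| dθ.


Zeros: -1, 1, 3, 3; r = 2.0.
Inside |z| < r: -1, 1. Outside (|z| ≥ r): 3, 3.
p(0) = -9, so log|p(0)| = log(9) = 2.1972.
Apply Jensen: I(r) = log|p(0)| + Σ_k log(r/|z_k|), summed over zeros inside |z| < r.
  log(r/|z_k|) for z_k = 1: log(2.0/1) = 0.6931
  log(r/|z_k|) for z_k = -1: log(2.0/1) = 0.6931
  Outside zeros (3, 3) contribute nothing to the Jensen sum.
Sum over inside zeros: 1.3863.
I(r) = log|p(0)| + (inside sum) = 2.1972 + 1.3863 = 3.5835.
Note: since some zeros are outside |z| ≤ r, the simplified n·log(r) form does NOT apply — only the inside zeros contribute.

I(r) ≈ 3.5835.


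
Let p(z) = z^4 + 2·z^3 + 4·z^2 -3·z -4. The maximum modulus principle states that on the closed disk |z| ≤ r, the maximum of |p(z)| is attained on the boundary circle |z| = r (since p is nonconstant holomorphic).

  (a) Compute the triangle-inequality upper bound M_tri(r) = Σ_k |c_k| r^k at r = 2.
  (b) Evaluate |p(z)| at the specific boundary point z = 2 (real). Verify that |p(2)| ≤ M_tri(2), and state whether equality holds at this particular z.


Coefficients: c_0 = -4, c_1 = -3, c_2 = 4, c_3 = 2, c_4 = 1. Radius r = 2.
Part (a). Triangle bound: M_tri(r) = Σ_k |c_k| r^k
  = |-4|·2^0 + |-3|·2^1 + |4|·2^2 + |2|·2^3 + |1|·2^4
  = 4 + 6 + 16 + 16 + 16 = 58.
This bounds M(r) := max_{|z|=r} |p(z)| from above; equality holds iff all terms c_k z^k can be made to align in phase at a single z on |z|=r.
Part (b). At z = 2 (real, on the circle |z| = r):
  p(2) = (-4)·2^0 + (-3)·2^1 + (4)·2^2 + (2)·2^3 + (1)·2^4 = 38.
  |p(2)| = 38.
Check: |p(2)| = 38 ≤ 58 = M_tri(2). ✓ Equality does not hold at z = 2 (the coefficients have mixed signs, so the terms do not all align in phase there).

M_tri(2) = 58; |p(2)| = 38; equality at z=2: no.


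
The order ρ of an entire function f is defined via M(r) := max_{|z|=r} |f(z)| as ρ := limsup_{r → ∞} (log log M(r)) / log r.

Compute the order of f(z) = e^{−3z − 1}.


|e^{−3z − 1}| = e^{Re(-3·z) + -1} ≤ e^{3|z|^1 + -1} = e^{3r^1 + -1} on |z| = r, so ρ ≤ 1. Choosing z on |z|=r so that -3·z is real positive (always possible by picking arg z appropriately) gives |f(z)| = e^{3r^1 + -1}, matching the bound. The additive constant -1 does not affect log log M(r) ~ 1·log r. Hence ρ = 1.
Therefore ρ = 1.

Order ρ = 1.


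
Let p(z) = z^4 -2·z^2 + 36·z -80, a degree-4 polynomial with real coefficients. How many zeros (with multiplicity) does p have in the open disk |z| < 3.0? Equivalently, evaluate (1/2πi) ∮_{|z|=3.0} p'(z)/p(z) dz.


The zeros of p are: (1 + 3i), (1 - 3i), -4, 2.
Their magnitudes are: 3.162, 3.162, 4, 2.
Zeros with |z| < R = 3.0: 2.
Count = 1.
By the argument principle, (1/2πi) ∮_{|z|=R} p'(z)/p(z) dz equals exactly this count.

Number of zeros inside |z| < 3.0: 1.


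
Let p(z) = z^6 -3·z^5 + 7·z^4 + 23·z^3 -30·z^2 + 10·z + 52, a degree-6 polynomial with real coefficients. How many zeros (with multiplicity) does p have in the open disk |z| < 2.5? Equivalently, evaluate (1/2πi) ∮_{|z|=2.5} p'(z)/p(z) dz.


The zeros of p are: (2 + 3i), (2 - 3i), -2, (1 + 1i), (1 - 1i), -1.
Their magnitudes are: 3.606, 3.606, 2, 1.414, 1.414, 1.
Zeros with |z| < R = 2.5: -2, (1 + 1i), (1 - 1i), -1.
Count = 4.
By the argument principle, (1/2πi) ∮_{|z|=R} p'(z)/p(z) dz equals exactly this count.

Number of zeros inside |z| < 2.5: 4.


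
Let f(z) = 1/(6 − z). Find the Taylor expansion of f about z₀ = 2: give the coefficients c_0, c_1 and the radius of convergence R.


Let w = z − z₀, so z = z₀ + w.
Then 6 − z = 6 − (z₀ + w) = (6 − z₀) − w = 4 − w.
f(z) = 1/(4 − w) = (1/(4)) · 1/(1 − w/(4)) = Σ_{n≥0} w^n / (4)^(n+1).
So c_n = 1/(4)^(n+1):
  c_0 = 1/(4)^1 = 1/4.
  c_1 = 1/(4)^2 = 1/16.
The series is valid for |w/d| < 1, i.e. |z − z₀| < |d|.
Radius of convergence: R = |6 − z₀| = |4| = 4 (distance from z₀ to the singularity z = 6).

c_0 = 1/4, c_1 = 1/16; R = 4.


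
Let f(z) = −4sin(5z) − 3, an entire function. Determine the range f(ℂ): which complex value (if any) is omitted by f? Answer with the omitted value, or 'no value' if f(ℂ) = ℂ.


Little Picard bounds the complement of f(ℂ) to at most one point.
sin is entire and surjective onto ℂ: for every w ∈ ℂ, sin(ζ) = w has a solution ζ ∈ ℂ (e.g., via the complex inverse arcsin). With ζ = 5z this gives z = ζ/(5). Then -4·sin(5z) takes every value in -4·ℂ = ℂ, and adding -3 is a bijection of ℂ. So f is surjective and omits no value. (Note: only on the real line is sin bounded by [−1, 1].)

Omitted value: no value.


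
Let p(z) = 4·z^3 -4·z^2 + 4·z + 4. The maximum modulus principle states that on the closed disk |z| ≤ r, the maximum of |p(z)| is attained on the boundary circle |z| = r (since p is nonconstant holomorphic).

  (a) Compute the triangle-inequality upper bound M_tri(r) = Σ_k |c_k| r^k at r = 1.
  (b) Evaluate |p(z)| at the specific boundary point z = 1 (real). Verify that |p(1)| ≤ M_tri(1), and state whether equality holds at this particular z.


Coefficients: c_0 = 4, c_1 = 4, c_2 = -4, c_3 = 4. Radius r = 1.
Part (a). Triangle bound: M_tri(r) = Σ_k |c_k| r^k
  = |4|·1^0 + |4|·1^1 + |-4|·1^2 + |4|·1^3
  = 4 + 4 + 4 + 4 = 16.
This bounds M(r) := max_{|z|=r} |p(z)| from above; equality holds iff all terms c_k z^k can be made to align in phase at a single z on |z|=r.
Part (b). At z = 1 (real, on the circle |z| = r):
  p(1) = (4)·1^0 + (4)·1^1 + (-4)·1^2 + (4)·1^3 = 8.
  |p(1)| = 8.
Check: |p(1)| = 8 ≤ 16 = M_tri(1). ✓ Equality does not hold at z = 1 (the coefficients have mixed signs, so the terms do not all align in phase there).

M_tri(1) = 16; |p(1)| = 8; equality at z=1: no.


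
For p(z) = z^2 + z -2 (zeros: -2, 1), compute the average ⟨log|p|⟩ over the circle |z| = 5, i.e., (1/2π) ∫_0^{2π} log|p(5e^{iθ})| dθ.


Zeros: -2, 1; r = 5.
Inside |z| < r: -2, 1. Outside (|z| ≥ r): ∅.
p(0) = -2, so log|p(0)| = log(2) = 0.6931.
Apply Jensen: I(r) = log|p(0)| + Σ_k log(r/|z_k|), summed over zeros inside |z| < r.
  log(r/|z_k|) for z_k = -2: log(5/2) = 0.9163
  log(r/|z_k|) for z_k = 1: log(5/1) = 1.6094
Sum over inside zeros: 2.5257.
I(r) = log|p(0)| + (inside sum) = 0.6931 + 2.5257 = 3.2189.
Closed form (all zeros inside, monic): I(r) = n·log(r) = 2·log(5) = 3.2189. ✓

I(r) ≈ 3.2189.


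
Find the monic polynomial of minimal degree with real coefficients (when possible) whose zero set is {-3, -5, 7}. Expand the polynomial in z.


The polynomial is p(z) = ∏_{α ∈ S} (z − α), where S = {-3, -5, 7}.
Expanding the product yields: p(z) = z^3 + z^2 -41·z -105.
The resulting polynomial has degree 3 and real coefficients as required.

p(z) = z^3 + z^2 -41·z -105.


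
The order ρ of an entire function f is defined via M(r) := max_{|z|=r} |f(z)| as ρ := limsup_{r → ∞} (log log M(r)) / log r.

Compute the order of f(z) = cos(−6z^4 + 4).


Write cos(w) = (e^{iw} ± e^{−iw})/(2 or 2i), so |cos(w)| ≤ e^{|w|}. With w = −6z^4 + 4, |w| ≤ 6r^4 + 4 on |z|=r, giving M(r) ≤ e^{6r^4 + 4} and ρ ≤ 4. For the lower bound, choose z on |z|=r with -6z^4 purely imaginary of modulus 6r^4; then |cos(−6z^4 + 4)| grows like e^{6r^4}/2, so ρ ≥ 4. Hence ρ = 4.
Therefore ρ = 4.

Order ρ = 4.


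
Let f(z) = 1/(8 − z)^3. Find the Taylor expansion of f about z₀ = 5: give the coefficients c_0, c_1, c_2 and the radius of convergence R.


Let w = z − z₀, so z = z₀ + w.
Then 8 − z = 8 − (z₀ + w) = (8 − z₀) − w = 3 − w.
f(z) = 1/(3 − w)^3 = (1/(3)^3) · (1 − w/(3))^{−3}.
By the binomial series (1−u)^{−3} = Σ_{n≥0} C(n+2, 2) u^n for |u|<1, with u = w/(3):
  c_n = C(n+2, 2) / (3)^(n+3).
  c_0 = 1/(3)^3 = 1/27.
  c_1 = 3/(3)^4 = 1/27.
  c_2 = 6/(3)^5 = 2/81.
The series is valid for |w/d| < 1, i.e. |z − z₀| < |d|.
Radius of convergence: R = |8 − z₀| = |3| = 3 (distance from z₀ to the singularity z = 8).

c_0 = 1/27, c_1 = 1/27, c_2 = 2/81; R = 3.


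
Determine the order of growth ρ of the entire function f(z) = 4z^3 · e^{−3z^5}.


M(r) = max_{|z|=r} |4|·|z|^3·|e^{−3z^5}| = 4·r^3 · e^{3r^5} (the factors attain their maxima compatibly on |z|=r). Then log M(r) = log 4 + 3·log r + 3r^5, dominated by the last term, so log log M(r) ~ 5·log r. The polynomial factor 4z^3 contributes only a log r term and does not affect the order. ρ = 5.
Therefore ρ = 5.

Order ρ = 5.


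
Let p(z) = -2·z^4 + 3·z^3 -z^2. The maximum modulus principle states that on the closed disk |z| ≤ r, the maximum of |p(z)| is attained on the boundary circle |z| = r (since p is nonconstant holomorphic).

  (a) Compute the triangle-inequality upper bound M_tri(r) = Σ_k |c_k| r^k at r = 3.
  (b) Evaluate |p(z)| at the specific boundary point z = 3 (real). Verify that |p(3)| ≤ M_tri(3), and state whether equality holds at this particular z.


Coefficients: c_0 = 0, c_1 = 0, c_2 = -1, c_3 = 3, c_4 = -2. Radius r = 3.
Part (a). Triangle bound: M_tri(r) = Σ_k |c_k| r^k
  = |0|·3^0 + |0|·3^1 + |-1|·3^2 + |3|·3^3 + |-2|·3^4
  = 0 + 0 + 9 + 81 + 162 = 252.
This bounds M(r) := max_{|z|=r} |p(z)| from above; equality holds iff all terms c_k z^k can be made to align in phase at a single z on |z|=r.
Part (b). At z = 3 (real, on the circle |z| = r):
  p(3) = (0)·3^0 + (0)·3^1 + (-1)·3^2 + (3)·3^3 + (-2)·3^4 = -90.
  |p(3)| = 90.
Check: |p(3)| = 90 ≤ 252 = M_tri(3). ✓ Equality does not hold at z = 3 (the coefficients have mixed signs, so the terms do not all align in phase there).

M_tri(3) = 252; |p(3)| = 90; equality at z=3: no.


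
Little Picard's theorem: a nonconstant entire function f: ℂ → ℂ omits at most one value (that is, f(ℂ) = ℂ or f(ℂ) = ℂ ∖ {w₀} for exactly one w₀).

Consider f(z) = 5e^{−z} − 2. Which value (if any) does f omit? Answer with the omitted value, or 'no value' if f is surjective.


Little Picard bounds the complement of f(ℂ) to at most one point.
e^{−z} is never zero on ℂ, so 5·e^{−z} takes every value in ℂ ∖ {0}. Adding -2 shifts the range to ℂ ∖ {-2}. Thus f omits exactly the value -2.

Omitted value: -2.


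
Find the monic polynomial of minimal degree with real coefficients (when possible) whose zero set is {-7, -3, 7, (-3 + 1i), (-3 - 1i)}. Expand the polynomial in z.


The polynomial is p(z) = ∏_{α ∈ S} (z − α), where S = {-7, -3, 7, (-3 + 1i), (-3 - 1i)}.
Expanding the product yields: p(z) = z^5 + 9·z^4 -21·z^3 -411·z^2 -1372·z -1470.
Note conjugate pairs combine to real quadratics: (z − (-3+1i))(z − (-3−1i)) = z² + 6z + 10.
The resulting polynomial has degree 5 and real coefficients as required.

p(z) = z^5 + 9·z^4 -21·z^3 -411·z^2 -1372·z -1470.


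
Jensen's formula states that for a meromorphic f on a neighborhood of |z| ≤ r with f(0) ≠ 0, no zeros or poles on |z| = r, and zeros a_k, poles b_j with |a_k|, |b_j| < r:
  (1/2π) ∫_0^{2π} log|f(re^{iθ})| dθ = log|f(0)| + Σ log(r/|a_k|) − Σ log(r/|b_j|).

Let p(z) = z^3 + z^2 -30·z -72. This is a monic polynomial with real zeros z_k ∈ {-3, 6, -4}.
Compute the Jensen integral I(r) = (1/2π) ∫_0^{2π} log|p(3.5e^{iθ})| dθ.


Zeros: -4, -3, 6; r = 3.5.
Inside |z| < r: -3. Outside (|z| ≥ r): -4, 6.
p(0) = -72, so log|p(0)| = log(72) = 4.2767.
Apply Jensen: I(r) = log|p(0)| + Σ_k log(r/|z_k|), summed over zeros inside |z| < r.
  log(r/|z_k|) for z_k = -3: log(3.5/3) = 0.1542
  Outside zeros (-4, 6) contribute nothing to the Jensen sum.
Sum over inside zeros: 0.1542.
I(r) = log|p(0)| + (inside sum) = 4.2767 + 0.1542 = 4.4308.
Note: since some zeros are outside |z| ≤ r, the simplified n·log(r) form does NOT apply — only the inside zeros contribute.

I(r) ≈ 4.4308.


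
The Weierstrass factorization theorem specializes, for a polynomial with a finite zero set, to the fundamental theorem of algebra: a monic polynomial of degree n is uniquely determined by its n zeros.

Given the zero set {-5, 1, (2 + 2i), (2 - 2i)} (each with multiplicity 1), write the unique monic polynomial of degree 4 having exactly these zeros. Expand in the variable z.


The polynomial is p(z) = ∏_{α ∈ S} (z − α), where S = {-5, 1, (2 + 2i), (2 - 2i)}.
Expanding the product yields: p(z) = z^4 -13·z^2 + 52·z -40.
Note conjugate pairs combine to real quadratics: (z − (2+2i))(z − (2−2i)) = z² − 4z + 8.
The resulting polynomial has degree 4 and real coefficients as required.

p(z) = z^4 -13·z^2 + 52·z -40.


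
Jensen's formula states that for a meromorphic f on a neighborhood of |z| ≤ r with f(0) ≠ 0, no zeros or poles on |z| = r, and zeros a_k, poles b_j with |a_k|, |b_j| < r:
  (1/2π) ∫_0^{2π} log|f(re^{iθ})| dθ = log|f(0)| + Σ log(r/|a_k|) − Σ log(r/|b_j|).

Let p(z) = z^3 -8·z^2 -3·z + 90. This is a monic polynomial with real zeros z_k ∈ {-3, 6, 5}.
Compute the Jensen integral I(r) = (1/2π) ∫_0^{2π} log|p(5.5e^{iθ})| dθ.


Zeros: -3, 5, 6; r = 5.5.
Inside |z| < r: -3, 5. Outside (|z| ≥ r): 6.
p(0) = 90, so log|p(0)| = log(90) = 4.4998.
Apply Jensen: I(r) = log|p(0)| + Σ_k log(r/|z_k|), summed over zeros inside |z| < r.
  log(r/|z_k|) for z_k = -3: log(5.5/3) = 0.6061
  log(r/|z_k|) for z_k = 5: log(5.5/5) = 0.0953
  Outside zeros (6) contribute nothing to the Jensen sum.
Sum over inside zeros: 0.7014.
I(r) = log|p(0)| + (inside sum) = 4.4998 + 0.7014 = 5.2013.
Note: since some zeros are outside |z| ≤ r, the simplified n·log(r) form does NOT apply — only the inside zeros contribute.

I(r) ≈ 5.2013.


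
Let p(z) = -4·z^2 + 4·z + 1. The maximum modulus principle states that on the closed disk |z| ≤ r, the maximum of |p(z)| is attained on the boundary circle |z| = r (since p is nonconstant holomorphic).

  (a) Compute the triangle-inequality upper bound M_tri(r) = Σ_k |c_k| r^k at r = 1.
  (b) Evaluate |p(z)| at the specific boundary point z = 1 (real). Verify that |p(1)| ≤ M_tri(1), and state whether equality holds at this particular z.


Coefficients: c_0 = 1, c_1 = 4, c_2 = -4. Radius r = 1.
Part (a). Triangle bound: M_tri(r) = Σ_k |c_k| r^k
  = |1|·1^0 + |4|·1^1 + |-4|·1^2
  = 1 + 4 + 4 = 9.
This bounds M(r) := max_{|z|=r} |p(z)| from above; equality holds iff all terms c_k z^k can be made to align in phase at a single z on |z|=r.
Part (b). At z = 1 (real, on the circle |z| = r):
  p(1) = (1)·1^0 + (4)·1^1 + (-4)·1^2 = 1.
  |p(1)| = 1.
Check: |p(1)| = 1 ≤ 9 = M_tri(1). ✓ Equality does not hold at z = 1 (the coefficients have mixed signs, so the terms do not all align in phase there).

M_tri(1) = 9; |p(1)| = 1; equality at z=1: no.


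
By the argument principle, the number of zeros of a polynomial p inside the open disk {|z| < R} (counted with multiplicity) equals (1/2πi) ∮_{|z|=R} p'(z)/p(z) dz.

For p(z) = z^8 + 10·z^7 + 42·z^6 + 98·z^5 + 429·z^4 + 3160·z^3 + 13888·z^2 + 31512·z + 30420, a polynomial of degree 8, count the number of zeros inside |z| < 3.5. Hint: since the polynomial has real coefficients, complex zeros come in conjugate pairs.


The zeros of p are: (-3 + 1i), (-3 - 1i), (3 + 3i), (3 - 3i), (-2 + 3i), (-2 - 3i), (-3 + 2i), (-3 - 2i).
Their magnitudes are: 3.162, 3.162, 4.243, 4.243, 3.606, 3.606, 3.606, 3.606.
Zeros with |z| < R = 3.5: (-3 + 1i), (-3 - 1i).
Count = 2.
By the argument principle, (1/2πi) ∮_{|z|=R} p'(z)/p(z) dz equals exactly this count.

Number of zeros inside |z| < 3.5: 2.


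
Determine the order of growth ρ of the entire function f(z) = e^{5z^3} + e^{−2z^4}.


Each summand is entire of order 3 and 4 respectively (as in the single-exponential case). The order of a sum is at most the max of the orders, so ρ ≤ 4. For the lower bound: on |z|=r choose arg z so that -2z^4 is real positive; then |e^{-2z^4}| = e^{2r^4} while |e^{5z^3}| ≤ e^{5r^3} = o(e^{2r^4}). So |f| ≥ e^{2r^4}(1 − o(1)) and ρ ≥ 4. Hence ρ = max(3, 4) = 4.
Therefore ρ = 4.

Order ρ = 4.


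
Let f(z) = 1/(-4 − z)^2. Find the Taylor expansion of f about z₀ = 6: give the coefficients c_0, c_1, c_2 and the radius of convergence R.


Let w = z − z₀, so z = z₀ + w.
Then -4 − z = -4 − (z₀ + w) = (-4 − z₀) − w = -10 − w.
f(z) = 1/(-10 − w)^2 = (1/(-10)^2) · (1 − w/(-10))^{−2}.
By the binomial series (1−u)^{−2} = Σ_{n≥0} C(n+1, 1) u^n for |u|<1, with u = w/(-10):
  c_n = C(n+1, 1) / (-10)^(n+2).
  c_0 = 1/(-10)^2 = 1/100.
  c_1 = 2/(-10)^3 = -1/500.
  c_2 = 3/(-10)^4 = 3/10000.
The series is valid for |w/d| < 1, i.e. |z − z₀| < |d|.
Radius of convergence: R = |-4 − z₀| = |-10| = 10 (distance from z₀ to the singularity z = -4).

c_0 = 1/100, c_1 = -1/500, c_2 = 3/10000; R = 10.


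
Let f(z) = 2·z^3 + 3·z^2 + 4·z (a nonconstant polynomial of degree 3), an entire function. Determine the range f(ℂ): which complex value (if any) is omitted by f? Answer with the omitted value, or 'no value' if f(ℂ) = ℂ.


Little Picard bounds the complement of f(ℂ) to at most one point.
For every w ∈ ℂ, the equation p(z) − w = 0 is a nonconstant polynomial in z and hence has at least one root by the fundamental theorem of algebra. So p is surjective onto ℂ, omitting no value.

Omitted value: no value.


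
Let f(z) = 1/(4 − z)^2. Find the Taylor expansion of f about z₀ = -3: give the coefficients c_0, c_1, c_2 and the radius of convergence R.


Let w = z − z₀, so z = z₀ + w.
Then 4 − z = 4 − (z₀ + w) = (4 − z₀) − w = 7 − w.
f(z) = 1/(7 − w)^2 = (1/(7)^2) · (1 − w/(7))^{−2}.
By the binomial series (1−u)^{−2} = Σ_{n≥0} C(n+1, 1) u^n for |u|<1, with u = w/(7):
  c_n = C(n+1, 1) / (7)^(n+2).
  c_0 = 1/(7)^2 = 1/49.
  c_1 = 2/(7)^3 = 2/343.
  c_2 = 3/(7)^4 = 3/2401.
The series is valid for |w/d| < 1, i.e. |z − z₀| < |d|.
Radius of convergence: R = |4 − z₀| = |7| = 7 (distance from z₀ to the singularity z = 4).

c_0 = 1/49, c_1 = 2/343, c_2 = 3/2401; R = 7.


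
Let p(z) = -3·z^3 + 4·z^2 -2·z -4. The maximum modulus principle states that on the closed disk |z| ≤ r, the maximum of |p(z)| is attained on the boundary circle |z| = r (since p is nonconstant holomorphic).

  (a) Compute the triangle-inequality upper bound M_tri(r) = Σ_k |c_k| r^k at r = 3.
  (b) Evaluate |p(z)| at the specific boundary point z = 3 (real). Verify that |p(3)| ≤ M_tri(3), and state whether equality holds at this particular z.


Coefficients: c_0 = -4, c_1 = -2, c_2 = 4, c_3 = -3. Radius r = 3.
Part (a). Triangle bound: M_tri(r) = Σ_k |c_k| r^k
  = |-4|·3^0 + |-2|·3^1 + |4|·3^2 + |-3|·3^3
  = 4 + 6 + 36 + 81 = 127.
This bounds M(r) := max_{|z|=r} |p(z)| from above; equality holds iff all terms c_k z^k can be made to align in phase at a single z on |z|=r.
Part (b). At z = 3 (real, on the circle |z| = r):
  p(3) = (-4)·3^0 + (-2)·3^1 + (4)·3^2 + (-3)·3^3 = -55.
  |p(3)| = 55.
Check: |p(3)| = 55 ≤ 127 = M_tri(3). ✓ Equality does not hold at z = 3 (the coefficients have mixed signs, so the terms do not all align in phase there).

M_tri(3) = 127; |p(3)| = 55; equality at z=3: no.


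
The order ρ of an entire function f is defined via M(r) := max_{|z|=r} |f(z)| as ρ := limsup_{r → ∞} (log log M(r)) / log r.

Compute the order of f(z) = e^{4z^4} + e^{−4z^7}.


Each summand is entire of order 4 and 7 respectively (as in the single-exponential case). The order of a sum is at most the max of the orders, so ρ ≤ 7. For the lower bound: on |z|=r choose arg z so that -4z^7 is real positive; then |e^{-4z^7}| = e^{4r^7} while |e^{4z^4}| ≤ e^{4r^4} = o(e^{4r^7}). So |f| ≥ e^{4r^7}(1 − o(1)) and ρ ≥ 7. Hence ρ = max(4, 7) = 7.
Therefore ρ = 7.

Order ρ = 7.


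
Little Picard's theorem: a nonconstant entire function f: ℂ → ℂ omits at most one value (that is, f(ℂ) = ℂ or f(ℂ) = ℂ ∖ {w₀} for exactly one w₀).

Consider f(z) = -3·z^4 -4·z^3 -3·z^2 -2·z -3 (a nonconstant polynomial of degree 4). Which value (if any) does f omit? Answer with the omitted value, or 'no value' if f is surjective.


Little Picard bounds the complement of f(ℂ) to at most one point.
For every w ∈ ℂ, the equation p(z) − w = 0 is a nonconstant polynomial in z and hence has at least one root by the fundamental theorem of algebra. So p is surjective onto ℂ, omitting no value.

Omitted value: no value.


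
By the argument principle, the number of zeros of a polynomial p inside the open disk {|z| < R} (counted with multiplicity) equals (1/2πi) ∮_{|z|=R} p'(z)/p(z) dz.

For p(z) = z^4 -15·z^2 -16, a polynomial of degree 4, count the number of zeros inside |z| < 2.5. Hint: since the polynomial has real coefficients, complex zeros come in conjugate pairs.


The zeros of p are: -4, 4, (0 + 1i), (0 - 1i).
Their magnitudes are: 4, 4, 1, 1.
Zeros with |z| < R = 2.5: (0 + 1i), (0 - 1i).
Count = 2.
By the argument principle, (1/2πi) ∮_{|z|=R} p'(z)/p(z) dz equals exactly this count.

Number of zeros inside |z| < 2.5: 2.


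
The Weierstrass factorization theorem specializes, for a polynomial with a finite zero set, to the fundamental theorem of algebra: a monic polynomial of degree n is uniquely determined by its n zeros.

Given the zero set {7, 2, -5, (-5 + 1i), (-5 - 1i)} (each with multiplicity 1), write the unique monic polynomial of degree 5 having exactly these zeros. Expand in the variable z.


The polynomial is p(z) = ∏_{α ∈ S} (z − α), where S = {7, 2, -5, (-5 + 1i), (-5 - 1i)}.
Expanding the product yields: p(z) = z^5 + 6·z^4 -45·z^3 -344·z^2 -106·z + 1820.
Note conjugate pairs combine to real quadratics: (z − (-5+1i))(z − (-5−1i)) = z² + 10z + 26.
The resulting polynomial has degree 5 and real coefficients as required.

p(z) = z^5 + 6·z^4 -45·z^3 -344·z^2 -106·z + 1820.


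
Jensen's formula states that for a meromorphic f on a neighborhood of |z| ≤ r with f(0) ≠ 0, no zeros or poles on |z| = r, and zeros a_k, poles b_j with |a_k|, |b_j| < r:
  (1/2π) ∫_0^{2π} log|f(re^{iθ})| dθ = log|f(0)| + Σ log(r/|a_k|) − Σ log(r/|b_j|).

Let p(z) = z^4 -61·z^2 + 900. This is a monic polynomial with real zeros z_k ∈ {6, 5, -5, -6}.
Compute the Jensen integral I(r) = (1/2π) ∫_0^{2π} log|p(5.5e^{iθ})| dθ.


Zeros: -6, -5, 5, 6; r = 5.5.
Inside |z| < r: -5, 5. Outside (|z| ≥ r): -6, 6.
p(0) = 900, so log|p(0)| = log(900) = 6.8024.
Apply Jensen: I(r) = log|p(0)| + Σ_k log(r/|z_k|), summed over zeros inside |z| < r.
  log(r/|z_k|) for z_k = 5: log(5.5/5) = 0.0953
  log(r/|z_k|) for z_k = -5: log(5.5/5) = 0.0953
  Outside zeros (-6, 6) contribute nothing to the Jensen sum.
Sum over inside zeros: 0.1906.
I(r) = log|p(0)| + (inside sum) = 6.8024 + 0.1906 = 6.9930.
Note: since some zeros are outside |z| ≤ r, the simplified n·log(r) form does NOT apply — only the inside zeros contribute.

I(r) ≈ 6.9930.


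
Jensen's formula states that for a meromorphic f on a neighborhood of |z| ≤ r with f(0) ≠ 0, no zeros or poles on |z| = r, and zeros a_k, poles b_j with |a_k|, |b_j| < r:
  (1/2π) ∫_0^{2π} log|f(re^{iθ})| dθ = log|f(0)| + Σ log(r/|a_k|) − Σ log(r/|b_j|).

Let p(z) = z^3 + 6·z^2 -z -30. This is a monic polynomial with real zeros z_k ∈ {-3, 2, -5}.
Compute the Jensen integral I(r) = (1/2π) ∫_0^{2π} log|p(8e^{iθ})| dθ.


Zeros: -5, -3, 2; r = 8.
Inside |z| < r: -5, -3, 2. Outside (|z| ≥ r): ∅.
p(0) = -30, so log|p(0)| = log(30) = 3.4012.
Apply Jensen: I(r) = log|p(0)| + Σ_k log(r/|z_k|), summed over zeros inside |z| < r.
  log(r/|z_k|) for z_k = -3: log(8/3) = 0.9808
  log(r/|z_k|) for z_k = 2: log(8/2) = 1.3863
  log(r/|z_k|) for z_k = -5: log(8/5) = 0.4700
Sum over inside zeros: 2.8371.
I(r) = log|p(0)| + (inside sum) = 3.4012 + 2.8371 = 6.2383.
Closed form (all zeros inside, monic): I(r) = n·log(r) = 3·log(8) = 6.2383. ✓

I(r) ≈ 6.2383.


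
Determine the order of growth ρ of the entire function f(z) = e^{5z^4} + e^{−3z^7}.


Each summand is entire of order 4 and 7 respectively (as in the single-exponential case). The order of a sum is at most the max of the orders, so ρ ≤ 7. For the lower bound: on |z|=r choose arg z so that -3z^7 is real positive; then |e^{-3z^7}| = e^{3r^7} while |e^{5z^4}| ≤ e^{5r^4} = o(e^{3r^7}). So |f| ≥ e^{3r^7}(1 − o(1)) and ρ ≥ 7. Hence ρ = max(4, 7) = 7.
Therefore ρ = 7.

Order ρ = 7.


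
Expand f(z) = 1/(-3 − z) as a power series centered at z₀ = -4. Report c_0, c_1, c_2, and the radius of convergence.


Let w = z − z₀, so z = z₀ + w.
Then -3 − z = -3 − (z₀ + w) = (-3 − z₀) − w = 1 − w.
f(z) = 1/(1 − w) = (1/(1)) · 1/(1 − w/(1)) = Σ_{n≥0} w^n / (1)^(n+1).
So c_n = 1/(1)^(n+1):
  c_0 = 1/(1)^1 = 1.
  c_1 = 1/(1)^2 = 1.
  c_2 = 1/(1)^3 = 1.
The series is valid for |w/d| < 1, i.e. |z − z₀| < |d|.
Radius of convergence: R = |-3 − z₀| = |1| = 1 (distance from z₀ to the singularity z = -3).

c_0 = 1, c_1 = 1, c_2 = 1; R = 1.


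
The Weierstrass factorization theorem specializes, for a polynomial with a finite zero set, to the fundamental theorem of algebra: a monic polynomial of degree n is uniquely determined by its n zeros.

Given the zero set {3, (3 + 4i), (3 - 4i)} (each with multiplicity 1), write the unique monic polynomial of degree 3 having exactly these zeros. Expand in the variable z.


The polynomial is p(z) = ∏_{α ∈ S} (z − α), where S = {3, (3 + 4i), (3 - 4i)}.
Expanding the product yields: p(z) = z^3 -9·z^2 + 43·z -75.
Note conjugate pairs combine to real quadratics: (z − (3+4i))(z − (3−4i)) = z² − 6z + 25.
The resulting polynomial has degree 3 and real coefficients as required.

p(z) = z^3 -9·z^2 + 43·z -75.


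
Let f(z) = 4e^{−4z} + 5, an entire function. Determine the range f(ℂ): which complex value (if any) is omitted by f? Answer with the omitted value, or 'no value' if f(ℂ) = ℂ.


Little Picard bounds the complement of f(ℂ) to at most one point.
e^{−4z} is never zero on ℂ, so 4·e^{−4z} takes every value in ℂ ∖ {0}. Adding 5 shifts the range to ℂ ∖ {5}. Thus f omits exactly the value 5.

Omitted value: 5.


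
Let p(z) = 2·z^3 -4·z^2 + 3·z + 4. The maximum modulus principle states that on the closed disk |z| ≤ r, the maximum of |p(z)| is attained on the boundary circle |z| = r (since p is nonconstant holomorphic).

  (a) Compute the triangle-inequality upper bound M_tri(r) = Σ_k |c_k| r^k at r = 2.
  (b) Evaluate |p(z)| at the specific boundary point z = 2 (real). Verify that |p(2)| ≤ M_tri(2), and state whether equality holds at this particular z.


Coefficients: c_0 = 4, c_1 = 3, c_2 = -4, c_3 = 2. Radius r = 2.
Part (a). Triangle bound: M_tri(r) = Σ_k |c_k| r^k
  = |4|·2^0 + |3|·2^1 + |-4|·2^2 + |2|·2^3
  = 4 + 6 + 16 + 16 = 42.
This bounds M(r) := max_{|z|=r} |p(z)| from above; equality holds iff all terms c_k z^k can be made to align in phase at a single z on |z|=r.
Part (b). At z = 2 (real, on the circle |z| = r):
  p(2) = (4)·2^0 + (3)·2^1 + (-4)·2^2 + (2)·2^3 = 10.
  |p(2)| = 10.
Check: |p(2)| = 10 ≤ 42 = M_tri(2). ✓ Equality does not hold at z = 2 (the coefficients have mixed signs, so the terms do not all align in phase there).

M_tri(2) = 42; |p(2)| = 10; equality at z=2: no.
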